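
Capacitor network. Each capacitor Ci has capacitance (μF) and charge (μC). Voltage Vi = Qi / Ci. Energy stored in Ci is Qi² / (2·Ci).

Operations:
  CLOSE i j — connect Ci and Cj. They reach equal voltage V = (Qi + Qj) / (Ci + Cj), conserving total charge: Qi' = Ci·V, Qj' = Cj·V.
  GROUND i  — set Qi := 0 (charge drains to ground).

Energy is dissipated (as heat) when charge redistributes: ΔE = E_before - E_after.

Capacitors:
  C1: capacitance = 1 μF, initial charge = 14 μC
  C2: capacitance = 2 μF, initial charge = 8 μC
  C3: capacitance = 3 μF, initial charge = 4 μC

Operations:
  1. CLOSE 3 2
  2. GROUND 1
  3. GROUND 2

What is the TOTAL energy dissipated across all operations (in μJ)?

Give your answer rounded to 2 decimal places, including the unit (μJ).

Answer: 108.03 μJ

Derivation:
Initial: C1(1μF, Q=14μC, V=14.00V), C2(2μF, Q=8μC, V=4.00V), C3(3μF, Q=4μC, V=1.33V)
Op 1: CLOSE 3-2: Q_total=12.00, C_total=5.00, V=2.40; Q3=7.20, Q2=4.80; dissipated=4.267
Op 2: GROUND 1: Q1=0; energy lost=98.000
Op 3: GROUND 2: Q2=0; energy lost=5.760
Total dissipated: 108.027 μJ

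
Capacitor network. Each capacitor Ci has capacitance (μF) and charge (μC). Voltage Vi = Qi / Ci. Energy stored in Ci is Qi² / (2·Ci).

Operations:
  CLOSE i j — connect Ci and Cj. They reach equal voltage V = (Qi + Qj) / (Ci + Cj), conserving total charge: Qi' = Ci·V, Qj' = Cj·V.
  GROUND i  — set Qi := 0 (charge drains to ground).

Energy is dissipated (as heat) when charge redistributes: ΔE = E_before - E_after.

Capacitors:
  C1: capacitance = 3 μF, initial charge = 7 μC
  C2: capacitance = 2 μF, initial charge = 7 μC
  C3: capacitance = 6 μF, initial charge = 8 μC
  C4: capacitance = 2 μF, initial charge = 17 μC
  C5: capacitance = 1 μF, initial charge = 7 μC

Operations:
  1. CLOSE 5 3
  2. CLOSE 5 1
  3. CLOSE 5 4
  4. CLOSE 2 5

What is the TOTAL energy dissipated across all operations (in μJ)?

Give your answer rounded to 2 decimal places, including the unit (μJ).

Initial: C1(3μF, Q=7μC, V=2.33V), C2(2μF, Q=7μC, V=3.50V), C3(6μF, Q=8μC, V=1.33V), C4(2μF, Q=17μC, V=8.50V), C5(1μF, Q=7μC, V=7.00V)
Op 1: CLOSE 5-3: Q_total=15.00, C_total=7.00, V=2.14; Q5=2.14, Q3=12.86; dissipated=13.762
Op 2: CLOSE 5-1: Q_total=9.14, C_total=4.00, V=2.29; Q5=2.29, Q1=6.86; dissipated=0.014
Op 3: CLOSE 5-4: Q_total=19.29, C_total=3.00, V=6.43; Q5=6.43, Q4=12.86; dissipated=12.872
Op 4: CLOSE 2-5: Q_total=13.43, C_total=3.00, V=4.48; Q2=8.95, Q5=4.48; dissipated=2.859
Total dissipated: 29.507 μJ

Answer: 29.51 μJ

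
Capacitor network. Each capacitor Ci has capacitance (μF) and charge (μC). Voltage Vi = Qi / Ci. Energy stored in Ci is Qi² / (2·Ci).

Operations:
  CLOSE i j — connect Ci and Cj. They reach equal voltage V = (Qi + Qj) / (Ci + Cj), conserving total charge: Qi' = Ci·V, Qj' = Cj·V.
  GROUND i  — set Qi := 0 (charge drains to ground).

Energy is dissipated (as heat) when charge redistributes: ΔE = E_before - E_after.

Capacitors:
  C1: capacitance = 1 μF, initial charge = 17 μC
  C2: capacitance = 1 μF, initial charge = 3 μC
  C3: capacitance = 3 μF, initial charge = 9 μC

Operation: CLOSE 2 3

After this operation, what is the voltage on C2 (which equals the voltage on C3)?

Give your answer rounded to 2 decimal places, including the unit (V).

Answer: 3.00 V

Derivation:
Initial: C1(1μF, Q=17μC, V=17.00V), C2(1μF, Q=3μC, V=3.00V), C3(3μF, Q=9μC, V=3.00V)
Op 1: CLOSE 2-3: Q_total=12.00, C_total=4.00, V=3.00; Q2=3.00, Q3=9.00; dissipated=0.000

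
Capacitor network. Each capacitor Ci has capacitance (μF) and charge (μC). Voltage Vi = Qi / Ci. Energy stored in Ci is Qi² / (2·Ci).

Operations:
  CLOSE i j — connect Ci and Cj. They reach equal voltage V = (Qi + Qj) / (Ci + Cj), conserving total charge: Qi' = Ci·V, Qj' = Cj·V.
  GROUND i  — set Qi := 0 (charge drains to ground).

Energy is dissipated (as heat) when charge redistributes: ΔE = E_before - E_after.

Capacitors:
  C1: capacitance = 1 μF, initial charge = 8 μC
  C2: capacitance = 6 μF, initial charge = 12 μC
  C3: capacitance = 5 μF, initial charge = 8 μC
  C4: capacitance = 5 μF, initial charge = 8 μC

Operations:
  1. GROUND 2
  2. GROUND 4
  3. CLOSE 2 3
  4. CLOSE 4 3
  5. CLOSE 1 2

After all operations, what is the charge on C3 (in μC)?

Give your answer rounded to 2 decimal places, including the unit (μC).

Initial: C1(1μF, Q=8μC, V=8.00V), C2(6μF, Q=12μC, V=2.00V), C3(5μF, Q=8μC, V=1.60V), C4(5μF, Q=8μC, V=1.60V)
Op 1: GROUND 2: Q2=0; energy lost=12.000
Op 2: GROUND 4: Q4=0; energy lost=6.400
Op 3: CLOSE 2-3: Q_total=8.00, C_total=11.00, V=0.73; Q2=4.36, Q3=3.64; dissipated=3.491
Op 4: CLOSE 4-3: Q_total=3.64, C_total=10.00, V=0.36; Q4=1.82, Q3=1.82; dissipated=0.661
Op 5: CLOSE 1-2: Q_total=12.36, C_total=7.00, V=1.77; Q1=1.77, Q2=10.60; dissipated=22.668
Final charges: Q1=1.77, Q2=10.60, Q3=1.82, Q4=1.82

Answer: 1.82 μC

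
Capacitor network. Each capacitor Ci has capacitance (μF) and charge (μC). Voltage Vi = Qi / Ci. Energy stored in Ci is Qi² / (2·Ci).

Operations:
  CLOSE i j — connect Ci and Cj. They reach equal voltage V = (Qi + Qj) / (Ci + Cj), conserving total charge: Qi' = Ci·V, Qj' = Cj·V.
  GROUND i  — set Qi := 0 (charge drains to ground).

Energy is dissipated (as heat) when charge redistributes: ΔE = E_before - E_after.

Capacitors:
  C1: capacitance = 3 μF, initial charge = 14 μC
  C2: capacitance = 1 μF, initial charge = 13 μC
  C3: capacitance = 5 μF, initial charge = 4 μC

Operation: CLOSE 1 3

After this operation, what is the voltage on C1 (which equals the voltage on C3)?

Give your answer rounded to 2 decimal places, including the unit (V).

Initial: C1(3μF, Q=14μC, V=4.67V), C2(1μF, Q=13μC, V=13.00V), C3(5μF, Q=4μC, V=0.80V)
Op 1: CLOSE 1-3: Q_total=18.00, C_total=8.00, V=2.25; Q1=6.75, Q3=11.25; dissipated=14.017

Answer: 2.25 V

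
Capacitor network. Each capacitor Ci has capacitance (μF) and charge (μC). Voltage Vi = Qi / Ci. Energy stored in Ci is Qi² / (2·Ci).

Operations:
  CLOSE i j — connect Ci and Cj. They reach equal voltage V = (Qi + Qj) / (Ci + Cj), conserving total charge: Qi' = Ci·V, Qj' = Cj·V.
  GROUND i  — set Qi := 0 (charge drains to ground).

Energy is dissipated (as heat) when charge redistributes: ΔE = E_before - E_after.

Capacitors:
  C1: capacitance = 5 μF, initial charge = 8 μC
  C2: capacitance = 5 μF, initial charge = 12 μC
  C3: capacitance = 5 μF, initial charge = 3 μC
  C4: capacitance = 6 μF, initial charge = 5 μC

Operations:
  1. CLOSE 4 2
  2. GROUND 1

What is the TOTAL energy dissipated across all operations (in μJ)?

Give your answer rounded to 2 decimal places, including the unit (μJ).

Initial: C1(5μF, Q=8μC, V=1.60V), C2(5μF, Q=12μC, V=2.40V), C3(5μF, Q=3μC, V=0.60V), C4(6μF, Q=5μC, V=0.83V)
Op 1: CLOSE 4-2: Q_total=17.00, C_total=11.00, V=1.55; Q4=9.27, Q2=7.73; dissipated=3.347
Op 2: GROUND 1: Q1=0; energy lost=6.400
Total dissipated: 9.747 μJ

Answer: 9.75 μJ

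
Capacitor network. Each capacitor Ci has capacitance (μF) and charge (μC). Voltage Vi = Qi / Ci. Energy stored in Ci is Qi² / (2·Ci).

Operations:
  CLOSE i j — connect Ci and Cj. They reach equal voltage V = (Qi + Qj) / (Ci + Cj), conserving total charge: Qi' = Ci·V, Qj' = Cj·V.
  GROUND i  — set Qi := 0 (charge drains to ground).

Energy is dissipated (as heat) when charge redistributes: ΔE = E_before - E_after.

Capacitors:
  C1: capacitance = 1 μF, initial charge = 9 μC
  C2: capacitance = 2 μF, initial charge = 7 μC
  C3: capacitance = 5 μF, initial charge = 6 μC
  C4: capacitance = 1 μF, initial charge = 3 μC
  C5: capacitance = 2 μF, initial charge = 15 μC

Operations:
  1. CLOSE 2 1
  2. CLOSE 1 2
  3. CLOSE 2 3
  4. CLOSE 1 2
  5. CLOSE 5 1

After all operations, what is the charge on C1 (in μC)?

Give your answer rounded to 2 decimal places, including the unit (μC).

Initial: C1(1μF, Q=9μC, V=9.00V), C2(2μF, Q=7μC, V=3.50V), C3(5μF, Q=6μC, V=1.20V), C4(1μF, Q=3μC, V=3.00V), C5(2μF, Q=15μC, V=7.50V)
Op 1: CLOSE 2-1: Q_total=16.00, C_total=3.00, V=5.33; Q2=10.67, Q1=5.33; dissipated=10.083
Op 2: CLOSE 1-2: Q_total=16.00, C_total=3.00, V=5.33; Q1=5.33, Q2=10.67; dissipated=0.000
Op 3: CLOSE 2-3: Q_total=16.67, C_total=7.00, V=2.38; Q2=4.76, Q3=11.90; dissipated=12.203
Op 4: CLOSE 1-2: Q_total=10.10, C_total=3.00, V=3.37; Q1=3.37, Q2=6.73; dissipated=2.906
Op 5: CLOSE 5-1: Q_total=18.37, C_total=3.00, V=6.12; Q5=12.24, Q1=6.12; dissipated=5.699
Final charges: Q1=6.12, Q2=6.73, Q3=11.90, Q4=3.00, Q5=12.24

Answer: 6.12 μC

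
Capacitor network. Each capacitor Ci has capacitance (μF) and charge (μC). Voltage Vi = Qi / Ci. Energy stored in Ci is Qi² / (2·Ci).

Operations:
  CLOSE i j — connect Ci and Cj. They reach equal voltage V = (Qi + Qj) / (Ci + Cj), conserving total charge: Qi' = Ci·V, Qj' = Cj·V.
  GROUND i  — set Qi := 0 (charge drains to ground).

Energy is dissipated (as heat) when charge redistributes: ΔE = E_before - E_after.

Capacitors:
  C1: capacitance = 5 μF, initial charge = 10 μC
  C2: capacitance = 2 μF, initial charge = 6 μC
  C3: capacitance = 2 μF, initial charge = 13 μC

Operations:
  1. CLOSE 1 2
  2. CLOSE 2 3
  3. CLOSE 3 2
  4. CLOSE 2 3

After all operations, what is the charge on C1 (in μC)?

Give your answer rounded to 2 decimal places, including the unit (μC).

Answer: 11.43 μC

Derivation:
Initial: C1(5μF, Q=10μC, V=2.00V), C2(2μF, Q=6μC, V=3.00V), C3(2μF, Q=13μC, V=6.50V)
Op 1: CLOSE 1-2: Q_total=16.00, C_total=7.00, V=2.29; Q1=11.43, Q2=4.57; dissipated=0.714
Op 2: CLOSE 2-3: Q_total=17.57, C_total=4.00, V=4.39; Q2=8.79, Q3=8.79; dissipated=8.880
Op 3: CLOSE 3-2: Q_total=17.57, C_total=4.00, V=4.39; Q3=8.79, Q2=8.79; dissipated=0.000
Op 4: CLOSE 2-3: Q_total=17.57, C_total=4.00, V=4.39; Q2=8.79, Q3=8.79; dissipated=0.000
Final charges: Q1=11.43, Q2=8.79, Q3=8.79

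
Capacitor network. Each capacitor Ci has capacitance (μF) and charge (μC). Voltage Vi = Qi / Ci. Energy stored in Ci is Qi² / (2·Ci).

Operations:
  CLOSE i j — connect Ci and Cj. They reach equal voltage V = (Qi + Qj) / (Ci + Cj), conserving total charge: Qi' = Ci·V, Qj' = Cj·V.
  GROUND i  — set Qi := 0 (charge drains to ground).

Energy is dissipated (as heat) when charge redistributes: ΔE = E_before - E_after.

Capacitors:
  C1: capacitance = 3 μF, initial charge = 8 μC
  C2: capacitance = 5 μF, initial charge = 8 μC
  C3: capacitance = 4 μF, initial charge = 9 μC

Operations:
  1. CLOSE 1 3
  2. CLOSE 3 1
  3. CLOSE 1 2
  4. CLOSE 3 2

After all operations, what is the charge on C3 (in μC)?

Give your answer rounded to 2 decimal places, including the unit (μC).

Initial: C1(3μF, Q=8μC, V=2.67V), C2(5μF, Q=8μC, V=1.60V), C3(4μF, Q=9μC, V=2.25V)
Op 1: CLOSE 1-3: Q_total=17.00, C_total=7.00, V=2.43; Q1=7.29, Q3=9.71; dissipated=0.149
Op 2: CLOSE 3-1: Q_total=17.00, C_total=7.00, V=2.43; Q3=9.71, Q1=7.29; dissipated=0.000
Op 3: CLOSE 1-2: Q_total=15.29, C_total=8.00, V=1.91; Q1=5.73, Q2=9.55; dissipated=0.644
Op 4: CLOSE 3-2: Q_total=19.27, C_total=9.00, V=2.14; Q3=8.56, Q2=10.70; dissipated=0.298
Final charges: Q1=5.73, Q2=10.70, Q3=8.56

Answer: 8.56 μC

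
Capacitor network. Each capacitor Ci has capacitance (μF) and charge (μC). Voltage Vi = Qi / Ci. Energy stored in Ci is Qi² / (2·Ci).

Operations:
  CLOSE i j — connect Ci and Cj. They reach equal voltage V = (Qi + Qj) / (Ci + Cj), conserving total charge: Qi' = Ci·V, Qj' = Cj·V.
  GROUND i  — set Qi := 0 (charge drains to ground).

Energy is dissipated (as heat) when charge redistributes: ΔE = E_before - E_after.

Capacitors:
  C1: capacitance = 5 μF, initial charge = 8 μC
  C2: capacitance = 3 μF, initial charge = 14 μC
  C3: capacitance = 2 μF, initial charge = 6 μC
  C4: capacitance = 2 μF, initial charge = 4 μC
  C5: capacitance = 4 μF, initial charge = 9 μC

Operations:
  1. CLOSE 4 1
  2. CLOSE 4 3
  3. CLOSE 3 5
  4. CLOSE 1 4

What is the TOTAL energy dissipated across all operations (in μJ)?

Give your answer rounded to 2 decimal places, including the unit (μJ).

Answer: 1.24 μJ

Derivation:
Initial: C1(5μF, Q=8μC, V=1.60V), C2(3μF, Q=14μC, V=4.67V), C3(2μF, Q=6μC, V=3.00V), C4(2μF, Q=4μC, V=2.00V), C5(4μF, Q=9μC, V=2.25V)
Op 1: CLOSE 4-1: Q_total=12.00, C_total=7.00, V=1.71; Q4=3.43, Q1=8.57; dissipated=0.114
Op 2: CLOSE 4-3: Q_total=9.43, C_total=4.00, V=2.36; Q4=4.71, Q3=4.71; dissipated=0.827
Op 3: CLOSE 3-5: Q_total=13.71, C_total=6.00, V=2.29; Q3=4.57, Q5=9.14; dissipated=0.008
Op 4: CLOSE 1-4: Q_total=13.29, C_total=7.00, V=1.90; Q1=9.49, Q4=3.80; dissipated=0.295
Total dissipated: 1.244 μJ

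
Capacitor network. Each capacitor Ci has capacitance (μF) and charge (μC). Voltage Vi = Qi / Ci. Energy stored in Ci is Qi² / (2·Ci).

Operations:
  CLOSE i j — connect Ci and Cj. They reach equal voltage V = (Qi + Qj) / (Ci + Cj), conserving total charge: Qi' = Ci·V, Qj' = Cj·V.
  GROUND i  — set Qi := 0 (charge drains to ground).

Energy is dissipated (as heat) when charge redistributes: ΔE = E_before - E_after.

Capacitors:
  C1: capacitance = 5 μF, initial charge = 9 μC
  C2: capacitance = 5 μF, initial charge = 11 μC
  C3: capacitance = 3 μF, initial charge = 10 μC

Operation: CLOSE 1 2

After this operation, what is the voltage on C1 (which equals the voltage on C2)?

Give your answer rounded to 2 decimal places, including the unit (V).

Initial: C1(5μF, Q=9μC, V=1.80V), C2(5μF, Q=11μC, V=2.20V), C3(3μF, Q=10μC, V=3.33V)
Op 1: CLOSE 1-2: Q_total=20.00, C_total=10.00, V=2.00; Q1=10.00, Q2=10.00; dissipated=0.200

Answer: 2.00 V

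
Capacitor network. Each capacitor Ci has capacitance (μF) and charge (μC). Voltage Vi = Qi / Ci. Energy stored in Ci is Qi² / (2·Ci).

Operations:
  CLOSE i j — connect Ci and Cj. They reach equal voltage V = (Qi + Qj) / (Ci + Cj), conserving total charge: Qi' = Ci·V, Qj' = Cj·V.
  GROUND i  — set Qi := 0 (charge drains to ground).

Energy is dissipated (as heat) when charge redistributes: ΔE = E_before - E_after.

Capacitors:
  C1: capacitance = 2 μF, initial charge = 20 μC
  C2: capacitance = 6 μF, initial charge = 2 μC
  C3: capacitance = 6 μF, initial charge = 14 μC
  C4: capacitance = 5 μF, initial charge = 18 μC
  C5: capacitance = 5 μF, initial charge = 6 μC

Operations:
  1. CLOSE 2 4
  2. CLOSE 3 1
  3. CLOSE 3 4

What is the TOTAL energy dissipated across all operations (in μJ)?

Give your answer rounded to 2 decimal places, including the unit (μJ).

Initial: C1(2μF, Q=20μC, V=10.00V), C2(6μF, Q=2μC, V=0.33V), C3(6μF, Q=14μC, V=2.33V), C4(5μF, Q=18μC, V=3.60V), C5(5μF, Q=6μC, V=1.20V)
Op 1: CLOSE 2-4: Q_total=20.00, C_total=11.00, V=1.82; Q2=10.91, Q4=9.09; dissipated=14.552
Op 2: CLOSE 3-1: Q_total=34.00, C_total=8.00, V=4.25; Q3=25.50, Q1=8.50; dissipated=44.083
Op 3: CLOSE 3-4: Q_total=34.59, C_total=11.00, V=3.14; Q3=18.87, Q4=15.72; dissipated=8.064
Total dissipated: 66.699 μJ

Answer: 66.70 μJ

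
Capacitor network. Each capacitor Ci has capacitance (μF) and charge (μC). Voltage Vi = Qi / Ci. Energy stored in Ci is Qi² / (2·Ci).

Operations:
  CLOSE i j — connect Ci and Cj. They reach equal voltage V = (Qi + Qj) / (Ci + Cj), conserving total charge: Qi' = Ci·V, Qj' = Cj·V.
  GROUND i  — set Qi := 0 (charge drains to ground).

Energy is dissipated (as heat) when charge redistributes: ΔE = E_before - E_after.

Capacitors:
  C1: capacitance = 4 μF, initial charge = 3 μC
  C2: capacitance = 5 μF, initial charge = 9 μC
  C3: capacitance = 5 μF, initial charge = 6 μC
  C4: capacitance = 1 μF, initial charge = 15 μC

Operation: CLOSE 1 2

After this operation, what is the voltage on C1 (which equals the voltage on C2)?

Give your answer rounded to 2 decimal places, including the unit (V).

Initial: C1(4μF, Q=3μC, V=0.75V), C2(5μF, Q=9μC, V=1.80V), C3(5μF, Q=6μC, V=1.20V), C4(1μF, Q=15μC, V=15.00V)
Op 1: CLOSE 1-2: Q_total=12.00, C_total=9.00, V=1.33; Q1=5.33, Q2=6.67; dissipated=1.225

Answer: 1.33 V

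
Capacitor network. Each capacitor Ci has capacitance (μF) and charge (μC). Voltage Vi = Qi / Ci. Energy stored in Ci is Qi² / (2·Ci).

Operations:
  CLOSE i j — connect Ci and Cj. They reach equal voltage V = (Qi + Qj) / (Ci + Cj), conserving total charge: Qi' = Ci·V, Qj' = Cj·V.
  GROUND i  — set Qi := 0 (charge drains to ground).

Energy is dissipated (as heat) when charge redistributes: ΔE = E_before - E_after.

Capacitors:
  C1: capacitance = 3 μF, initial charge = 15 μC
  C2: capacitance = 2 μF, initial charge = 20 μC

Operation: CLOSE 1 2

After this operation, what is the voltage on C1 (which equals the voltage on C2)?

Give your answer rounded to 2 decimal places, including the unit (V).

Answer: 7.00 V

Derivation:
Initial: C1(3μF, Q=15μC, V=5.00V), C2(2μF, Q=20μC, V=10.00V)
Op 1: CLOSE 1-2: Q_total=35.00, C_total=5.00, V=7.00; Q1=21.00, Q2=14.00; dissipated=15.000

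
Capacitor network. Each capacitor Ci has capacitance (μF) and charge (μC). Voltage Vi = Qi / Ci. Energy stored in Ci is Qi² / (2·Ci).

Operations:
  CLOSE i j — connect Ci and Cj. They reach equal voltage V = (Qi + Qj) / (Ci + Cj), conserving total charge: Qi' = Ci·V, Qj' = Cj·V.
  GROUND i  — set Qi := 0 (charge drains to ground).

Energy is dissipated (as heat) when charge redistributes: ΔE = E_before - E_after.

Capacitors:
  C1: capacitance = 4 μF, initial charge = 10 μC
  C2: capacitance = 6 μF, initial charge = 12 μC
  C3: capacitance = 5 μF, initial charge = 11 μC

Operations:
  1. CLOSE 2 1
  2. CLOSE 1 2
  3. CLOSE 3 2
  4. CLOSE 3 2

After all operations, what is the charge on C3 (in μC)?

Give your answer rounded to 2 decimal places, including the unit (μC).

Answer: 11.00 μC

Derivation:
Initial: C1(4μF, Q=10μC, V=2.50V), C2(6μF, Q=12μC, V=2.00V), C3(5μF, Q=11μC, V=2.20V)
Op 1: CLOSE 2-1: Q_total=22.00, C_total=10.00, V=2.20; Q2=13.20, Q1=8.80; dissipated=0.300
Op 2: CLOSE 1-2: Q_total=22.00, C_total=10.00, V=2.20; Q1=8.80, Q2=13.20; dissipated=0.000
Op 3: CLOSE 3-2: Q_total=24.20, C_total=11.00, V=2.20; Q3=11.00, Q2=13.20; dissipated=0.000
Op 4: CLOSE 3-2: Q_total=24.20, C_total=11.00, V=2.20; Q3=11.00, Q2=13.20; dissipated=0.000
Final charges: Q1=8.80, Q2=13.20, Q3=11.00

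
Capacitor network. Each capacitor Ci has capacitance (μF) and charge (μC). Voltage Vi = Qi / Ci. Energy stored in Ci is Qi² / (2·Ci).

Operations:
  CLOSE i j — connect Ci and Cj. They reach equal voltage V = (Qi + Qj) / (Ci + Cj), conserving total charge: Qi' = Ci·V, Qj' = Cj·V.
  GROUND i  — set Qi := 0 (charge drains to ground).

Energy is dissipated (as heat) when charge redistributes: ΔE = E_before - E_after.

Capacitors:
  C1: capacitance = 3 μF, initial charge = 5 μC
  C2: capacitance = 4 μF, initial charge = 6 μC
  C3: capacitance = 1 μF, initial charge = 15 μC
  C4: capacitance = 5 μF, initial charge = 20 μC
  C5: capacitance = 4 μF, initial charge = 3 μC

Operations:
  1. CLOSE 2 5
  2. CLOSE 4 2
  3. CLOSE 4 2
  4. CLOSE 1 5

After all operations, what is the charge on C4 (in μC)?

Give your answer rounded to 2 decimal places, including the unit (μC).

Initial: C1(3μF, Q=5μC, V=1.67V), C2(4μF, Q=6μC, V=1.50V), C3(1μF, Q=15μC, V=15.00V), C4(5μF, Q=20μC, V=4.00V), C5(4μF, Q=3μC, V=0.75V)
Op 1: CLOSE 2-5: Q_total=9.00, C_total=8.00, V=1.12; Q2=4.50, Q5=4.50; dissipated=0.562
Op 2: CLOSE 4-2: Q_total=24.50, C_total=9.00, V=2.72; Q4=13.61, Q2=10.89; dissipated=9.184
Op 3: CLOSE 4-2: Q_total=24.50, C_total=9.00, V=2.72; Q4=13.61, Q2=10.89; dissipated=0.000
Op 4: CLOSE 1-5: Q_total=9.50, C_total=7.00, V=1.36; Q1=4.07, Q5=5.43; dissipated=0.251
Final charges: Q1=4.07, Q2=10.89, Q3=15.00, Q4=13.61, Q5=5.43

Answer: 13.61 μC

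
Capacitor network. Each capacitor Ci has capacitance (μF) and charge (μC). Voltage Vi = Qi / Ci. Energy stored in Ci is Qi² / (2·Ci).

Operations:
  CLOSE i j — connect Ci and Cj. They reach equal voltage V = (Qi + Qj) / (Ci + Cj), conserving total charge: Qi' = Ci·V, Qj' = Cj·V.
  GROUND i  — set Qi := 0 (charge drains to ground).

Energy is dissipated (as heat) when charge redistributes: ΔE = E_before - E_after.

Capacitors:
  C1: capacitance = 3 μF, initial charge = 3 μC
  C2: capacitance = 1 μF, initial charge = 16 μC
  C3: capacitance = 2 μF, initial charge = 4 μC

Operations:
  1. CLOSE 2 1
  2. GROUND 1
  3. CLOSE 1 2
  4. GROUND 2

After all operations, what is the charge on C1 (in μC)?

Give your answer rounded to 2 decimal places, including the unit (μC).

Initial: C1(3μF, Q=3μC, V=1.00V), C2(1μF, Q=16μC, V=16.00V), C3(2μF, Q=4μC, V=2.00V)
Op 1: CLOSE 2-1: Q_total=19.00, C_total=4.00, V=4.75; Q2=4.75, Q1=14.25; dissipated=84.375
Op 2: GROUND 1: Q1=0; energy lost=33.844
Op 3: CLOSE 1-2: Q_total=4.75, C_total=4.00, V=1.19; Q1=3.56, Q2=1.19; dissipated=8.461
Op 4: GROUND 2: Q2=0; energy lost=0.705
Final charges: Q1=3.56, Q2=0.00, Q3=4.00

Answer: 3.56 μC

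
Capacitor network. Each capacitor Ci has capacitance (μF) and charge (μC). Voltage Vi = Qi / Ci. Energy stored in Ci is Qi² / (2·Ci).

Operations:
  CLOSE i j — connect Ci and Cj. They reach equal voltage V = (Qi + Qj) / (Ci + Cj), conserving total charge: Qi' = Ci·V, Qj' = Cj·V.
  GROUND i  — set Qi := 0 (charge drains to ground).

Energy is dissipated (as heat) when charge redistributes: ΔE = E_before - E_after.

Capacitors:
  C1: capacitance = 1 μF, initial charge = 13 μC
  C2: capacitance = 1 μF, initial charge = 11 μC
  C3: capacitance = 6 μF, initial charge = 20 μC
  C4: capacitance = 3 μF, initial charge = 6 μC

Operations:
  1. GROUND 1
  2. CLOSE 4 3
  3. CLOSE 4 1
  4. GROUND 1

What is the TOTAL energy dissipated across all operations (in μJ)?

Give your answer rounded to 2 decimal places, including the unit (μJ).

Answer: 91.75 μJ

Derivation:
Initial: C1(1μF, Q=13μC, V=13.00V), C2(1μF, Q=11μC, V=11.00V), C3(6μF, Q=20μC, V=3.33V), C4(3μF, Q=6μC, V=2.00V)
Op 1: GROUND 1: Q1=0; energy lost=84.500
Op 2: CLOSE 4-3: Q_total=26.00, C_total=9.00, V=2.89; Q4=8.67, Q3=17.33; dissipated=1.778
Op 3: CLOSE 4-1: Q_total=8.67, C_total=4.00, V=2.17; Q4=6.50, Q1=2.17; dissipated=3.130
Op 4: GROUND 1: Q1=0; energy lost=2.347
Total dissipated: 91.755 μJ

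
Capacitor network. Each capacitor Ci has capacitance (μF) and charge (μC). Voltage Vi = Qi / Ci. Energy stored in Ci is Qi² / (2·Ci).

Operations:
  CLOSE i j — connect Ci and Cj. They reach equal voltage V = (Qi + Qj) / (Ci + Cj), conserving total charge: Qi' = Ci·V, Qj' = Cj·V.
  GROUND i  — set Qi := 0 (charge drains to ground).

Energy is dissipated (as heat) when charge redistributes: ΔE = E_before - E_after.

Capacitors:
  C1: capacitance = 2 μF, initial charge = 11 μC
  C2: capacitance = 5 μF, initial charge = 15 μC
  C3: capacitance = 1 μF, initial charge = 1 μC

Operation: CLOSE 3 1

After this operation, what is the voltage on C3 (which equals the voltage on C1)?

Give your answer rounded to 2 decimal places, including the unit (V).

Answer: 4.00 V

Derivation:
Initial: C1(2μF, Q=11μC, V=5.50V), C2(5μF, Q=15μC, V=3.00V), C3(1μF, Q=1μC, V=1.00V)
Op 1: CLOSE 3-1: Q_total=12.00, C_total=3.00, V=4.00; Q3=4.00, Q1=8.00; dissipated=6.750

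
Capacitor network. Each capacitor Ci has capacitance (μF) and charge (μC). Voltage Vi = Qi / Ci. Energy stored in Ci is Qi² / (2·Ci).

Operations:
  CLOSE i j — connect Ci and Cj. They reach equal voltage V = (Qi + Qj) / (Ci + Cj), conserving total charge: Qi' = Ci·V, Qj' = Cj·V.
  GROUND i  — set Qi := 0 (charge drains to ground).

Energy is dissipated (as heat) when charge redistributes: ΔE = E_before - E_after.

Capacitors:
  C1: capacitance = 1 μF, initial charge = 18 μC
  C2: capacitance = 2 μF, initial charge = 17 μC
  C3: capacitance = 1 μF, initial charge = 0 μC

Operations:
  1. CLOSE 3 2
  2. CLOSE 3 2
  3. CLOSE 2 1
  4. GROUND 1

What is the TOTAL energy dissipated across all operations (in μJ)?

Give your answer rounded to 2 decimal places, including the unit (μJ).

Answer: 122.59 μJ

Derivation:
Initial: C1(1μF, Q=18μC, V=18.00V), C2(2μF, Q=17μC, V=8.50V), C3(1μF, Q=0μC, V=0.00V)
Op 1: CLOSE 3-2: Q_total=17.00, C_total=3.00, V=5.67; Q3=5.67, Q2=11.33; dissipated=24.083
Op 2: CLOSE 3-2: Q_total=17.00, C_total=3.00, V=5.67; Q3=5.67, Q2=11.33; dissipated=0.000
Op 3: CLOSE 2-1: Q_total=29.33, C_total=3.00, V=9.78; Q2=19.56, Q1=9.78; dissipated=50.704
Op 4: GROUND 1: Q1=0; energy lost=47.802
Total dissipated: 122.590 μJ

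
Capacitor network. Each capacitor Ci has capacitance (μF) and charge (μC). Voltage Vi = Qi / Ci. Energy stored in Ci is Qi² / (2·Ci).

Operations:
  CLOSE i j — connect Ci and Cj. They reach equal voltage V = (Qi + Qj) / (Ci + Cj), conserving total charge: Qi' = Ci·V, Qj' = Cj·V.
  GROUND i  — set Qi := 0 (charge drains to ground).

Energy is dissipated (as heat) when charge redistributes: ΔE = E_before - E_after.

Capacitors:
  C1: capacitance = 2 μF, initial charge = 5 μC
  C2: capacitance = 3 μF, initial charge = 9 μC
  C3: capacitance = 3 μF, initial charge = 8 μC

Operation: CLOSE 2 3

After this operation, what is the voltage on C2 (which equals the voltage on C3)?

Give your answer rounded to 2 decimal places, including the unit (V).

Answer: 2.83 V

Derivation:
Initial: C1(2μF, Q=5μC, V=2.50V), C2(3μF, Q=9μC, V=3.00V), C3(3μF, Q=8μC, V=2.67V)
Op 1: CLOSE 2-3: Q_total=17.00, C_total=6.00, V=2.83; Q2=8.50, Q3=8.50; dissipated=0.083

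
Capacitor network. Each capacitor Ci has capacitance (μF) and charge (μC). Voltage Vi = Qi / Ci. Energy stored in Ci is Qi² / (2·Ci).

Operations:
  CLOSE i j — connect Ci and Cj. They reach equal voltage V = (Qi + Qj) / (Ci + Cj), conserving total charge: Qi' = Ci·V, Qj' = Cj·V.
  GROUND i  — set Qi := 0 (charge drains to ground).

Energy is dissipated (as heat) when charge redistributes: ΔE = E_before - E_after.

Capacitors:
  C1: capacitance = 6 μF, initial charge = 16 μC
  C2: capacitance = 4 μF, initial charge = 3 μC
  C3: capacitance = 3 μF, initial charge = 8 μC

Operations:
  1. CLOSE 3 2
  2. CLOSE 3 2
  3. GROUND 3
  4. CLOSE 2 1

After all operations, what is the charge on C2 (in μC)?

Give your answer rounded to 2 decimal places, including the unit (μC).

Initial: C1(6μF, Q=16μC, V=2.67V), C2(4μF, Q=3μC, V=0.75V), C3(3μF, Q=8μC, V=2.67V)
Op 1: CLOSE 3-2: Q_total=11.00, C_total=7.00, V=1.57; Q3=4.71, Q2=6.29; dissipated=3.149
Op 2: CLOSE 3-2: Q_total=11.00, C_total=7.00, V=1.57; Q3=4.71, Q2=6.29; dissipated=0.000
Op 3: GROUND 3: Q3=0; energy lost=3.704
Op 4: CLOSE 2-1: Q_total=22.29, C_total=10.00, V=2.23; Q2=8.91, Q1=13.37; dissipated=1.439
Final charges: Q1=13.37, Q2=8.91, Q3=0.00

Answer: 8.91 μC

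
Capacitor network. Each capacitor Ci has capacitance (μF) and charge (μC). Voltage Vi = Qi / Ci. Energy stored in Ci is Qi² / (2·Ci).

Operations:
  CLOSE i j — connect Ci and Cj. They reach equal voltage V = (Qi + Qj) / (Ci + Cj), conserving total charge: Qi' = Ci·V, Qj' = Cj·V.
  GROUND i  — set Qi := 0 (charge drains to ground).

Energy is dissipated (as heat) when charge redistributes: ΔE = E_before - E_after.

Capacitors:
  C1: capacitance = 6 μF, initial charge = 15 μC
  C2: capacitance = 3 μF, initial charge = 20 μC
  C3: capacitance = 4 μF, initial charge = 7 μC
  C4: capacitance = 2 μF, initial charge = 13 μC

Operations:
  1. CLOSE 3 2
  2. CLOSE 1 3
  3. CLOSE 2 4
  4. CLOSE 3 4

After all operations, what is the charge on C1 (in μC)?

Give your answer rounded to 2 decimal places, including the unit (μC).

Initial: C1(6μF, Q=15μC, V=2.50V), C2(3μF, Q=20μC, V=6.67V), C3(4μF, Q=7μC, V=1.75V), C4(2μF, Q=13μC, V=6.50V)
Op 1: CLOSE 3-2: Q_total=27.00, C_total=7.00, V=3.86; Q3=15.43, Q2=11.57; dissipated=20.720
Op 2: CLOSE 1-3: Q_total=30.43, C_total=10.00, V=3.04; Q1=18.26, Q3=12.17; dissipated=2.210
Op 3: CLOSE 2-4: Q_total=24.57, C_total=5.00, V=4.91; Q2=14.74, Q4=9.83; dissipated=4.191
Op 4: CLOSE 3-4: Q_total=22.00, C_total=6.00, V=3.67; Q3=14.67, Q4=7.33; dissipated=2.335
Final charges: Q1=18.26, Q2=14.74, Q3=14.67, Q4=7.33

Answer: 18.26 μC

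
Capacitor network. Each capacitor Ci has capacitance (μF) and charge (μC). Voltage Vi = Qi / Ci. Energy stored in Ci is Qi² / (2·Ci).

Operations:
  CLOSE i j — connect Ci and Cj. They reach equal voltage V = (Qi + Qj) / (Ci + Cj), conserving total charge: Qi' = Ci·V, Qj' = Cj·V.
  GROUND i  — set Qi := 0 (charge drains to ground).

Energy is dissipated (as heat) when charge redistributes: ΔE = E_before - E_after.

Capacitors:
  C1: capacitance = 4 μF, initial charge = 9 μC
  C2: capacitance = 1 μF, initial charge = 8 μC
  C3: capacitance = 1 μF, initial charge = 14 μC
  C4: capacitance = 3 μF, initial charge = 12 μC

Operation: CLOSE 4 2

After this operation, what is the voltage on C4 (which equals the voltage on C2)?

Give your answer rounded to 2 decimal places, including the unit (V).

Initial: C1(4μF, Q=9μC, V=2.25V), C2(1μF, Q=8μC, V=8.00V), C3(1μF, Q=14μC, V=14.00V), C4(3μF, Q=12μC, V=4.00V)
Op 1: CLOSE 4-2: Q_total=20.00, C_total=4.00, V=5.00; Q4=15.00, Q2=5.00; dissipated=6.000

Answer: 5.00 V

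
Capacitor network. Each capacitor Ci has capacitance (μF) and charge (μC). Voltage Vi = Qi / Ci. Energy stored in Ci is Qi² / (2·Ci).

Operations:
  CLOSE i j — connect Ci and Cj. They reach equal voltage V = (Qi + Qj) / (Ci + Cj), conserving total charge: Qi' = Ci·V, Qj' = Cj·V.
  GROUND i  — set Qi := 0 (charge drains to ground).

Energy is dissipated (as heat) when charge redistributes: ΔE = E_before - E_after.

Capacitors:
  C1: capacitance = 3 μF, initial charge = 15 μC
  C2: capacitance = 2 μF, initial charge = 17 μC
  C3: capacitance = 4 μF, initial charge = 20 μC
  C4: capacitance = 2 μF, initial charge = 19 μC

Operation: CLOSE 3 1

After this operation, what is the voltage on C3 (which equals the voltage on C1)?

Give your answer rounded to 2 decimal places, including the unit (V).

Initial: C1(3μF, Q=15μC, V=5.00V), C2(2μF, Q=17μC, V=8.50V), C3(4μF, Q=20μC, V=5.00V), C4(2μF, Q=19μC, V=9.50V)
Op 1: CLOSE 3-1: Q_total=35.00, C_total=7.00, V=5.00; Q3=20.00, Q1=15.00; dissipated=0.000

Answer: 5.00 V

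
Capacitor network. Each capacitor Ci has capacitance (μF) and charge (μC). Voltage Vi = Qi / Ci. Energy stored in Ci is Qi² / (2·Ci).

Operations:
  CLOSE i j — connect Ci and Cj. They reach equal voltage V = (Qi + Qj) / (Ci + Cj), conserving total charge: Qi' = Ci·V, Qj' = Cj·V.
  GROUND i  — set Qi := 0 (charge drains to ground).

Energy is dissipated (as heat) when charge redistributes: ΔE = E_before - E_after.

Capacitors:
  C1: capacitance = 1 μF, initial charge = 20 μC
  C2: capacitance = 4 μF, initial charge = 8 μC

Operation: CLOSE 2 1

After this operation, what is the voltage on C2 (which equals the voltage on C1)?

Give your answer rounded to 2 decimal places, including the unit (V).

Initial: C1(1μF, Q=20μC, V=20.00V), C2(4μF, Q=8μC, V=2.00V)
Op 1: CLOSE 2-1: Q_total=28.00, C_total=5.00, V=5.60; Q2=22.40, Q1=5.60; dissipated=129.600

Answer: 5.60 V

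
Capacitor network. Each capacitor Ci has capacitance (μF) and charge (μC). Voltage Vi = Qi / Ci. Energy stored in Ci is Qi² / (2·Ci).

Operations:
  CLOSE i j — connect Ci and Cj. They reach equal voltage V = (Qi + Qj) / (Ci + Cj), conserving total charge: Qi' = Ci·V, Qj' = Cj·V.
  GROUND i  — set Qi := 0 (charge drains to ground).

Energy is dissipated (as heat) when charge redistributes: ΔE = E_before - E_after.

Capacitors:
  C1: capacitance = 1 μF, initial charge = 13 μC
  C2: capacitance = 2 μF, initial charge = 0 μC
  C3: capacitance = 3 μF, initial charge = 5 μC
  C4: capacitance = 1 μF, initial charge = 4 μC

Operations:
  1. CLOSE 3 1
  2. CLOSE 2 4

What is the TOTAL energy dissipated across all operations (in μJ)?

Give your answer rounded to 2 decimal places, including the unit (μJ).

Initial: C1(1μF, Q=13μC, V=13.00V), C2(2μF, Q=0μC, V=0.00V), C3(3μF, Q=5μC, V=1.67V), C4(1μF, Q=4μC, V=4.00V)
Op 1: CLOSE 3-1: Q_total=18.00, C_total=4.00, V=4.50; Q3=13.50, Q1=4.50; dissipated=48.167
Op 2: CLOSE 2-4: Q_total=4.00, C_total=3.00, V=1.33; Q2=2.67, Q4=1.33; dissipated=5.333
Total dissipated: 53.500 μJ

Answer: 53.50 μJ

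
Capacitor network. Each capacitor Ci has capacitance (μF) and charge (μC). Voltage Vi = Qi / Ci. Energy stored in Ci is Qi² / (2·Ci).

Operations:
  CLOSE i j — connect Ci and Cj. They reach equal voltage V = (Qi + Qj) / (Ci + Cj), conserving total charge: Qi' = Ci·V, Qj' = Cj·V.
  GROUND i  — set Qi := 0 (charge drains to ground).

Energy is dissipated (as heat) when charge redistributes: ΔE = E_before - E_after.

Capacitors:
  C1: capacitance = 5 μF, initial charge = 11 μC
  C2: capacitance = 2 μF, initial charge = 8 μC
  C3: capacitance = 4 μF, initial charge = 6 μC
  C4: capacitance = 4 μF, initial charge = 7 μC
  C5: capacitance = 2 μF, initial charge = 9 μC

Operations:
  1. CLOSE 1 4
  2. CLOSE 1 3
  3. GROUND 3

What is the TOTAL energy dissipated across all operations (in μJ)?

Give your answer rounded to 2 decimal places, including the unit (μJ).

Initial: C1(5μF, Q=11μC, V=2.20V), C2(2μF, Q=8μC, V=4.00V), C3(4μF, Q=6μC, V=1.50V), C4(4μF, Q=7μC, V=1.75V), C5(2μF, Q=9μC, V=4.50V)
Op 1: CLOSE 1-4: Q_total=18.00, C_total=9.00, V=2.00; Q1=10.00, Q4=8.00; dissipated=0.225
Op 2: CLOSE 1-3: Q_total=16.00, C_total=9.00, V=1.78; Q1=8.89, Q3=7.11; dissipated=0.278
Op 3: GROUND 3: Q3=0; energy lost=6.321
Total dissipated: 6.824 μJ

Answer: 6.82 μJ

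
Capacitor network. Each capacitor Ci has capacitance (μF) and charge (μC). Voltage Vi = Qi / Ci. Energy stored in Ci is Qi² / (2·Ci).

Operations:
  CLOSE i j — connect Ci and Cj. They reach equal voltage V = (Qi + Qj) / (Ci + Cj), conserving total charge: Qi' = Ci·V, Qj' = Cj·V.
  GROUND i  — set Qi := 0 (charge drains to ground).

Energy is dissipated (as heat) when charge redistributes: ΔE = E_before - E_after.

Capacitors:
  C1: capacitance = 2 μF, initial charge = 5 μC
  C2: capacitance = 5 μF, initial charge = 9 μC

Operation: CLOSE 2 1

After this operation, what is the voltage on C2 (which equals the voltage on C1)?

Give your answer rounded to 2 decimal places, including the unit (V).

Initial: C1(2μF, Q=5μC, V=2.50V), C2(5μF, Q=9μC, V=1.80V)
Op 1: CLOSE 2-1: Q_total=14.00, C_total=7.00, V=2.00; Q2=10.00, Q1=4.00; dissipated=0.350

Answer: 2.00 V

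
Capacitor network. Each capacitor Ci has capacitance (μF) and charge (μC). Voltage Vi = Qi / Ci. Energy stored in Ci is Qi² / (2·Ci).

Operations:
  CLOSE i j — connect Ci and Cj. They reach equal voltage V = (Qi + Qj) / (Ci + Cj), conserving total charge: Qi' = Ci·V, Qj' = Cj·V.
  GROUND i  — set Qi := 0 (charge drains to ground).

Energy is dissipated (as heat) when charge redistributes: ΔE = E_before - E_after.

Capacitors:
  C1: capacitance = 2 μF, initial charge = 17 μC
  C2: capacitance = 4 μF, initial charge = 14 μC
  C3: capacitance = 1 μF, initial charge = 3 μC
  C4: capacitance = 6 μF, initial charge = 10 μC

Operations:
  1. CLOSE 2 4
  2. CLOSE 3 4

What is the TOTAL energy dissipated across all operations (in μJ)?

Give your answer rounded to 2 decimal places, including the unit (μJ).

Initial: C1(2μF, Q=17μC, V=8.50V), C2(4μF, Q=14μC, V=3.50V), C3(1μF, Q=3μC, V=3.00V), C4(6μF, Q=10μC, V=1.67V)
Op 1: CLOSE 2-4: Q_total=24.00, C_total=10.00, V=2.40; Q2=9.60, Q4=14.40; dissipated=4.033
Op 2: CLOSE 3-4: Q_total=17.40, C_total=7.00, V=2.49; Q3=2.49, Q4=14.91; dissipated=0.154
Total dissipated: 4.188 μJ

Answer: 4.19 μJ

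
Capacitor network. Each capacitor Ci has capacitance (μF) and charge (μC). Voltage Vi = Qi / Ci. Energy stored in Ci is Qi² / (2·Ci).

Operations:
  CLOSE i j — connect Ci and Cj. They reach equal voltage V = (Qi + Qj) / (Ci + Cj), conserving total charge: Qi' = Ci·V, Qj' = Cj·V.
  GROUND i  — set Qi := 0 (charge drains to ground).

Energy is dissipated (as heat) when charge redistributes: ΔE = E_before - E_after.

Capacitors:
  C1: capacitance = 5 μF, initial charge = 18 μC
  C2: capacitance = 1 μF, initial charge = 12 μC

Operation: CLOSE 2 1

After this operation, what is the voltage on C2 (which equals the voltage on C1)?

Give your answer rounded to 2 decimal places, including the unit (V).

Initial: C1(5μF, Q=18μC, V=3.60V), C2(1μF, Q=12μC, V=12.00V)
Op 1: CLOSE 2-1: Q_total=30.00, C_total=6.00, V=5.00; Q2=5.00, Q1=25.00; dissipated=29.400

Answer: 5.00 V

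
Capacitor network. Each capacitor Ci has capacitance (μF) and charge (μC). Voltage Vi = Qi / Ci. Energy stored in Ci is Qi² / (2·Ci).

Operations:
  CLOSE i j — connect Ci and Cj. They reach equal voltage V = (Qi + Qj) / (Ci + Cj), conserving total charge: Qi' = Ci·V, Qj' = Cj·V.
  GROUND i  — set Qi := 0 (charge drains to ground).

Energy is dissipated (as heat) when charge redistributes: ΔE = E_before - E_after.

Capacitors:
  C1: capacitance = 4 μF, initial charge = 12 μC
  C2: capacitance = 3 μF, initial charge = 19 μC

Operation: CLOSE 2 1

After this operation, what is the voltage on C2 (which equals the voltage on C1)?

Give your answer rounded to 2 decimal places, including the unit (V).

Answer: 4.43 V

Derivation:
Initial: C1(4μF, Q=12μC, V=3.00V), C2(3μF, Q=19μC, V=6.33V)
Op 1: CLOSE 2-1: Q_total=31.00, C_total=7.00, V=4.43; Q2=13.29, Q1=17.71; dissipated=9.524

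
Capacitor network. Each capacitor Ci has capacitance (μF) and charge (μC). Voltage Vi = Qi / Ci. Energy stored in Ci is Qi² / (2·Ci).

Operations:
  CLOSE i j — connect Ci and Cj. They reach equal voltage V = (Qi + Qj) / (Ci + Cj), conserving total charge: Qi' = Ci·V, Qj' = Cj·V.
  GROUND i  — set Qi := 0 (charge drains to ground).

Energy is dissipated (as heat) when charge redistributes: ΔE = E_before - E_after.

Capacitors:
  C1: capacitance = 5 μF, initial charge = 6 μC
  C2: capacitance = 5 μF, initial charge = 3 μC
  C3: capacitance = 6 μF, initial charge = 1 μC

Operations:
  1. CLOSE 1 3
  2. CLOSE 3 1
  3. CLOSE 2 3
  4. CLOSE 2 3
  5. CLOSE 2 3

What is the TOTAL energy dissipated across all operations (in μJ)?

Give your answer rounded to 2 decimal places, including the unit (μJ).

Initial: C1(5μF, Q=6μC, V=1.20V), C2(5μF, Q=3μC, V=0.60V), C3(6μF, Q=1μC, V=0.17V)
Op 1: CLOSE 1-3: Q_total=7.00, C_total=11.00, V=0.64; Q1=3.18, Q3=3.82; dissipated=1.456
Op 2: CLOSE 3-1: Q_total=7.00, C_total=11.00, V=0.64; Q3=3.82, Q1=3.18; dissipated=0.000
Op 3: CLOSE 2-3: Q_total=6.82, C_total=11.00, V=0.62; Q2=3.10, Q3=3.72; dissipated=0.002
Op 4: CLOSE 2-3: Q_total=6.82, C_total=11.00, V=0.62; Q2=3.10, Q3=3.72; dissipated=0.000
Op 5: CLOSE 2-3: Q_total=6.82, C_total=11.00, V=0.62; Q2=3.10, Q3=3.72; dissipated=0.000
Total dissipated: 1.458 μJ

Answer: 1.46 μJ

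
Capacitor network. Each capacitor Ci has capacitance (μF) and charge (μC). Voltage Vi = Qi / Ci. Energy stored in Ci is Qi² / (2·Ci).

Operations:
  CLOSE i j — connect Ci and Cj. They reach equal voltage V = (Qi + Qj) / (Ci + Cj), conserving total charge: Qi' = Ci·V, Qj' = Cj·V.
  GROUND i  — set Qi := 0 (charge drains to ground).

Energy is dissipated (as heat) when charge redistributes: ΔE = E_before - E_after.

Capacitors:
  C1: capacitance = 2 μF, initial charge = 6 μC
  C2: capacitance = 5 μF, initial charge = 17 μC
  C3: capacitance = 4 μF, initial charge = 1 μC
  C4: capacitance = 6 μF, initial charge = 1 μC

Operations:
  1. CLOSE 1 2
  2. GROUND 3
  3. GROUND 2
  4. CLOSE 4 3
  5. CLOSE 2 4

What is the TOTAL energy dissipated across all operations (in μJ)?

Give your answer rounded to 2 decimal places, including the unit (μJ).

Initial: C1(2μF, Q=6μC, V=3.00V), C2(5μF, Q=17μC, V=3.40V), C3(4μF, Q=1μC, V=0.25V), C4(6μF, Q=1μC, V=0.17V)
Op 1: CLOSE 1-2: Q_total=23.00, C_total=7.00, V=3.29; Q1=6.57, Q2=16.43; dissipated=0.114
Op 2: GROUND 3: Q3=0; energy lost=0.125
Op 3: GROUND 2: Q2=0; energy lost=26.990
Op 4: CLOSE 4-3: Q_total=1.00, C_total=10.00, V=0.10; Q4=0.60, Q3=0.40; dissipated=0.033
Op 5: CLOSE 2-4: Q_total=0.60, C_total=11.00, V=0.05; Q2=0.27, Q4=0.33; dissipated=0.014
Total dissipated: 27.276 μJ

Answer: 27.28 μJ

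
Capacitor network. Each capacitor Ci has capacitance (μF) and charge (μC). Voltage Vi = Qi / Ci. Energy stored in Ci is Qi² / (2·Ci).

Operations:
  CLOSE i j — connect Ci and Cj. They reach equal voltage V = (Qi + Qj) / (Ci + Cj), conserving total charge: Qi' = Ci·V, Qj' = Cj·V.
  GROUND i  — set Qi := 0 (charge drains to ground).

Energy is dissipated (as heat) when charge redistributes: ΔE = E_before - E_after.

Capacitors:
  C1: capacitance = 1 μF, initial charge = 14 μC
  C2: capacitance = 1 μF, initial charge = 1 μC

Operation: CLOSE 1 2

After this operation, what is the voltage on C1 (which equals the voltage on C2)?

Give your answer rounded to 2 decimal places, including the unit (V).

Answer: 7.50 V

Derivation:
Initial: C1(1μF, Q=14μC, V=14.00V), C2(1μF, Q=1μC, V=1.00V)
Op 1: CLOSE 1-2: Q_total=15.00, C_total=2.00, V=7.50; Q1=7.50, Q2=7.50; dissipated=42.250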